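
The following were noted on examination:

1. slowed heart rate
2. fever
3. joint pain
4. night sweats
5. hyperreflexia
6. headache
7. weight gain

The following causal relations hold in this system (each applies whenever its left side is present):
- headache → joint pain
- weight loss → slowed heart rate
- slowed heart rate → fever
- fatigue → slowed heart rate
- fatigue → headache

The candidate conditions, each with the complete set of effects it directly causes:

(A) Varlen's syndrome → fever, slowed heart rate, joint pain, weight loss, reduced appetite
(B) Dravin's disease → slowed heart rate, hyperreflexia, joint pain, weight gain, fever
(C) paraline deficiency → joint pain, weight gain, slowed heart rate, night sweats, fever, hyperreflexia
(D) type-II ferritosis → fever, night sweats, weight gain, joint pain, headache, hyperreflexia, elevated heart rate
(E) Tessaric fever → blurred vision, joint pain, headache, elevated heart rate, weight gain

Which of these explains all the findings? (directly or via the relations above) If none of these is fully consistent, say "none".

Checking each candidate against the observations:
(A) Varlen's syndrome — slowed heart rate yes; fever yes; joint pain yes; night sweats NO; hyperreflexia NO; headache NO; weight gain NO
(B) Dravin's disease — does not account for night sweats, headache
(C) paraline deficiency — slowed heart rate yes; fever yes; joint pain yes; night sweats yes; hyperreflexia yes; headache NO; weight gain yes
(D) type-II ferritosis — slowed heart rate NO; fever yes; joint pain yes; night sweats yes; hyperreflexia yes; headache yes; weight gain yes
(E) Tessaric fever — fails on slowed heart rate, fever, night sweats, hyperreflexia (predicts elevated heart rate, not slowed heart rate)
No candidate is consistent with all observations.

none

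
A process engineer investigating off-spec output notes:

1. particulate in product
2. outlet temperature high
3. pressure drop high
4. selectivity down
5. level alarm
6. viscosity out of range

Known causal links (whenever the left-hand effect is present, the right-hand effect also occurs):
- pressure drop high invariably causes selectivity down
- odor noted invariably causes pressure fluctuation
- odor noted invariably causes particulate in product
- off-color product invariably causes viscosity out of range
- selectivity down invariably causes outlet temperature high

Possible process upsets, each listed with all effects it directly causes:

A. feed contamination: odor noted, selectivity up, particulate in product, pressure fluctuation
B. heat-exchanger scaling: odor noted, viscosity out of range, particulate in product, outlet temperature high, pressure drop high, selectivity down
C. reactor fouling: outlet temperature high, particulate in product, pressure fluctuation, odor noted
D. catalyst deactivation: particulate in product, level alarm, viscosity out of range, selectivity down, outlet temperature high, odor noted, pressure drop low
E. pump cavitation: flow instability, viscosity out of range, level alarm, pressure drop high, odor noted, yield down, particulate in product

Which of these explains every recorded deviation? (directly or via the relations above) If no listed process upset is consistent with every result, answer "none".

Testing each hypothesis:
(A) feed contamination — particulate in product match; outlet temperature high miss; pressure drop high miss; selectivity down miss; level alarm miss; viscosity out of range miss
(B) heat-exchanger scaling — does not account for level alarm
(C) reactor fouling — particulate in product match; outlet temperature high match; pressure drop high miss; selectivity down miss; level alarm miss; viscosity out of range miss
(D) catalyst deactivation — particulate in product match; outlet temperature high match; pressure drop high miss; selectivity down match; level alarm match; viscosity out of range match
(E) pump cavitation — accounts for every observation (outlet temperature high via pressure drop high → selectivity down → outlet temperature high)
(E) is the only candidate with no mismatches.

E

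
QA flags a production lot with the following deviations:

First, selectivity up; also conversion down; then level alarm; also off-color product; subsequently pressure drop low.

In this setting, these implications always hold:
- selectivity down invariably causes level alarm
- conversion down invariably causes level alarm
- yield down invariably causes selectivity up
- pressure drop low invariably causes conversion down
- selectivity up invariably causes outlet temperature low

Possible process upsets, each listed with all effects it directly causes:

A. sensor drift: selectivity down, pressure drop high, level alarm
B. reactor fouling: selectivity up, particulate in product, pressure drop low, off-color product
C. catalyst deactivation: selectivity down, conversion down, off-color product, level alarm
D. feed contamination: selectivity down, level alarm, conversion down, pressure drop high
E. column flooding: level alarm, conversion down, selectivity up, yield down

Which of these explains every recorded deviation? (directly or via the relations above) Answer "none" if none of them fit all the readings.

Checking each candidate against the observations:
(A) sensor drift — selectivity up -; conversion down -; level alarm +; off-color product -; pressure drop low -
(B) reactor fouling — selectivity up +; conversion down + (through pressure drop low → conversion down); level alarm + (through pressure drop low → conversion down → level alarm); off-color product +; pressure drop low +
(C) catalyst deactivation — selectivity up -; conversion down +; level alarm +; off-color product +; pressure drop low -
(D) feed contamination — selectivity up -; conversion down +; level alarm +; off-color product -; pressure drop low -
(E) column flooding — selectivity up +; conversion down +; level alarm +; off-color product -; pressure drop low -
Only (B) is consistent with every observation.

B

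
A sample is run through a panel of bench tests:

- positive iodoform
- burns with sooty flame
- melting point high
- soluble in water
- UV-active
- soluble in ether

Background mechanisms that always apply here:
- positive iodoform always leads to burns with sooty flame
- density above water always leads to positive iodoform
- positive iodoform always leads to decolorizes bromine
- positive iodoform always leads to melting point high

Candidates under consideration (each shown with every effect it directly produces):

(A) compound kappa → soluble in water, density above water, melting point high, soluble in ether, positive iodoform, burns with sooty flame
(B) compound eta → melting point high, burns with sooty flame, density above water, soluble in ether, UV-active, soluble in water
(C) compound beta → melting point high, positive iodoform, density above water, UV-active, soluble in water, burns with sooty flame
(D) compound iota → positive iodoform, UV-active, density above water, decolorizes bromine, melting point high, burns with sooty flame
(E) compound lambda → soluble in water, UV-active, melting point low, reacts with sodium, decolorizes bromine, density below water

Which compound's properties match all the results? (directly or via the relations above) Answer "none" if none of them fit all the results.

Per-candidate check:
(A) compound kappa — positive iodoform yes; burns with sooty flame yes; melting point high yes; soluble in water yes; UV-active NO; soluble in ether yes
(B) compound eta — accounts for every observation (positive iodoform through density above water → positive iodoform)
(C) compound beta — positive iodoform yes; burns with sooty flame yes; melting point high yes; soluble in water yes; UV-active yes; soluble in ether NO
(D) compound iota — positive iodoform yes; burns with sooty flame yes; melting point high yes; soluble in water NO; UV-active yes; soluble in ether NO
(E) compound lambda — positive iodoform NO; burns with sooty flame NO; melting point high NO; soluble in water yes; UV-active yes; soluble in ether NO
Only (B) is consistent with every observation.

B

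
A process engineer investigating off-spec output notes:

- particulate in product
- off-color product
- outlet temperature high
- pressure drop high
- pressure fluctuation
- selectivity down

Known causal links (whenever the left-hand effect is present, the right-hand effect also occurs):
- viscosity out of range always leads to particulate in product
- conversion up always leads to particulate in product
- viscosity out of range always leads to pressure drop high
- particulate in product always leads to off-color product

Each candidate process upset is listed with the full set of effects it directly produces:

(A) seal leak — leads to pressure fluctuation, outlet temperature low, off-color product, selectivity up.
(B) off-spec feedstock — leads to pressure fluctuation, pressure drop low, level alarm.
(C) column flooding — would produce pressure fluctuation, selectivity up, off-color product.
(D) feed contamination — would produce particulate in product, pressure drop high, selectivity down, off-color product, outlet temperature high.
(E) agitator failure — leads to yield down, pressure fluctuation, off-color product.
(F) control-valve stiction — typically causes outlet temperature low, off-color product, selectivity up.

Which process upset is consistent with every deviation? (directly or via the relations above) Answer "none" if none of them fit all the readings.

none

Testing each hypothesis:
(A) seal leak — particulate in product ✗; off-color product ✓; outlet temperature high ✗; pressure drop high ✗; pressure fluctuation ✓; selectivity down ✗
(B) off-spec feedstock — particulate in product ✗; off-color product ✗; outlet temperature high ✗; pressure drop high ✗; pressure fluctuation ✓; selectivity down ✗
(C) column flooding — particulate in product ✗; off-color product ✓; outlet temperature high ✗; pressure drop high ✗; pressure fluctuation ✓; selectivity down ✗
(D) feed contamination — does not account for pressure fluctuation
(E) agitator failure — particulate in product ✗; off-color product ✓; outlet temperature high ✗; pressure drop high ✗; pressure fluctuation ✓; selectivity down ✗
(F) control-valve stiction — particulate in product ✗; off-color product ✓; outlet temperature high ✗; pressure drop high ✗; pressure fluctuation ✗; selectivity down ✗
Every candidate fails on at least one observation.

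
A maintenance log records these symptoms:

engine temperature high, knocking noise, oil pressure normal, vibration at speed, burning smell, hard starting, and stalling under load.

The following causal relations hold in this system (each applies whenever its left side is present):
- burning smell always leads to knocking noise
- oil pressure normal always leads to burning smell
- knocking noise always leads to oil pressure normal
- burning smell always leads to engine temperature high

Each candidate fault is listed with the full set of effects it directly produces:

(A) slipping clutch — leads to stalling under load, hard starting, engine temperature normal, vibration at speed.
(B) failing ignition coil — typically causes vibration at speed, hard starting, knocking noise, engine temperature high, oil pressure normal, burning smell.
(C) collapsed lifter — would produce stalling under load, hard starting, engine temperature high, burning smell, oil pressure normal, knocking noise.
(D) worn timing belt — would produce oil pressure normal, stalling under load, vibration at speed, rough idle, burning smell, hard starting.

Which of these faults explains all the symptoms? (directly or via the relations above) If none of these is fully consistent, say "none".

D

Testing each hypothesis:
(A) slipping clutch — engine temperature high ✗; knocking noise ✗; oil pressure normal ✗; vibration at speed ✓; burning smell ✗; hard starting ✓; stalling under load ✓
(B) failing ignition coil — does not account for stalling under load
(C) collapsed lifter — engine temperature high ✓; knocking noise ✓; oil pressure normal ✓; vibration at speed ✗; burning smell ✓; hard starting ✓; stalling under load ✓
(D) worn timing belt — accounts for every observation (engine temperature high through burning smell → engine temperature high)
Only (D) is consistent with every observation.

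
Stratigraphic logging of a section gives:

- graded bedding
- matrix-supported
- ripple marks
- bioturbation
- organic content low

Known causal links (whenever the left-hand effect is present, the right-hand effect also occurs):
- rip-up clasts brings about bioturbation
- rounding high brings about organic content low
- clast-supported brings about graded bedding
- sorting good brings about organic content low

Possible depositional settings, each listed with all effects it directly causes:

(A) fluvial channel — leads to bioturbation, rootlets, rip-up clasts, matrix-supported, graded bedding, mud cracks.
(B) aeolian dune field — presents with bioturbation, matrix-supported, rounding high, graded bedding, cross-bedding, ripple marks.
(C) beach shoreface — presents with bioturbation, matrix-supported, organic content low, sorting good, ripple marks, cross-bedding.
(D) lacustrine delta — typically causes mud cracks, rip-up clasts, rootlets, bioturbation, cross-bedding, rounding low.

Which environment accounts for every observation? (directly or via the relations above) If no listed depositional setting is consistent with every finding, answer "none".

B

Per-candidate check:
(A) fluvial channel — does not account for ripple marks, organic content low
(B) aeolian dune field — accounts for every observation (organic content low through rounding high → organic content low)
(C) beach shoreface — graded bedding ✗; matrix-supported ✓; ripple marks ✓; bioturbation ✓; organic content low ✓
(D) lacustrine delta — graded bedding ✗; matrix-supported ✗; ripple marks ✗; bioturbation ✓; organic content low ✗
(B) is the only candidate with no mismatches.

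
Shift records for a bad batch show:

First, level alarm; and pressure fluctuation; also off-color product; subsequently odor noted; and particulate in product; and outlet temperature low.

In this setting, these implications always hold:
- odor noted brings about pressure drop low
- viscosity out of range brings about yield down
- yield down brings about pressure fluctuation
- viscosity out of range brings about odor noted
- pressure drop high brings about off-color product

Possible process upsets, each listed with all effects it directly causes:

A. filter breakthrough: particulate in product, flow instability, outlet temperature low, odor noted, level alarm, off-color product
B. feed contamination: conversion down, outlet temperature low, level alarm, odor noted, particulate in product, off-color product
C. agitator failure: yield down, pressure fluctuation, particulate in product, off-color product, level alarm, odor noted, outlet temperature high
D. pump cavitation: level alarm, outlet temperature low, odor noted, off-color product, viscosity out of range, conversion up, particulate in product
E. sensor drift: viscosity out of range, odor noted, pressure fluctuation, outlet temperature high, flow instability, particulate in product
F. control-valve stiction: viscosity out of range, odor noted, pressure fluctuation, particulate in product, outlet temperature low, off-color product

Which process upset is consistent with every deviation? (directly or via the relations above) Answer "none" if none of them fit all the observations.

D

Per-candidate check:
(A) filter breakthrough — level alarm +; pressure fluctuation -; off-color product +; odor noted +; particulate in product +; outlet temperature low +
(B) feed contamination — does not account for pressure fluctuation
(C) agitator failure — fails on outlet temperature low (predicts outlet temperature high, not outlet temperature low)
(D) pump cavitation — accounts for every observation (pressure fluctuation via viscosity out of range → yield down → pressure fluctuation)
(E) sensor drift — level alarm -; pressure fluctuation +; off-color product -; odor noted +; particulate in product +; outlet temperature low -
(F) control-valve stiction — level alarm -; pressure fluctuation +; off-color product +; odor noted +; particulate in product +; outlet temperature low +
Only (D) is consistent with every observation.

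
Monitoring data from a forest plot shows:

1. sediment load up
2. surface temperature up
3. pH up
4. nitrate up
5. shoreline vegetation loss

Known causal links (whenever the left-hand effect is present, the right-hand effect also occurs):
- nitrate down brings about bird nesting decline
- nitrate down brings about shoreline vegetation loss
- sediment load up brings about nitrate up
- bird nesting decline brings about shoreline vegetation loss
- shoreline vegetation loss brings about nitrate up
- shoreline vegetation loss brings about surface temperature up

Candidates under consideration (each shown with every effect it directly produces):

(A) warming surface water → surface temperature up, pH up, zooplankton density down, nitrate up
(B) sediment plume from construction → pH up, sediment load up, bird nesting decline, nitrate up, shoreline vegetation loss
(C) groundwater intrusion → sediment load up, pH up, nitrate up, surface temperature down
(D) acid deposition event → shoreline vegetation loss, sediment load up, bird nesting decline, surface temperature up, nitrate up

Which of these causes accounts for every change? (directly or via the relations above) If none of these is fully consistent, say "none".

B

Checking each candidate against the observations:
(A) warming surface water — sediment load up miss; surface temperature up match; pH up match; nitrate up match; shoreline vegetation loss miss
(B) sediment plume from construction — accounts for every observation (surface temperature up through shoreline vegetation loss → surface temperature up)
(C) groundwater intrusion — sediment load up match; surface temperature up miss; pH up match; nitrate up match; shoreline vegetation loss miss
(D) acid deposition event — sediment load up match; surface temperature up match; pH up miss; nitrate up match; shoreline vegetation loss match
(B) is the only candidate with no mismatches.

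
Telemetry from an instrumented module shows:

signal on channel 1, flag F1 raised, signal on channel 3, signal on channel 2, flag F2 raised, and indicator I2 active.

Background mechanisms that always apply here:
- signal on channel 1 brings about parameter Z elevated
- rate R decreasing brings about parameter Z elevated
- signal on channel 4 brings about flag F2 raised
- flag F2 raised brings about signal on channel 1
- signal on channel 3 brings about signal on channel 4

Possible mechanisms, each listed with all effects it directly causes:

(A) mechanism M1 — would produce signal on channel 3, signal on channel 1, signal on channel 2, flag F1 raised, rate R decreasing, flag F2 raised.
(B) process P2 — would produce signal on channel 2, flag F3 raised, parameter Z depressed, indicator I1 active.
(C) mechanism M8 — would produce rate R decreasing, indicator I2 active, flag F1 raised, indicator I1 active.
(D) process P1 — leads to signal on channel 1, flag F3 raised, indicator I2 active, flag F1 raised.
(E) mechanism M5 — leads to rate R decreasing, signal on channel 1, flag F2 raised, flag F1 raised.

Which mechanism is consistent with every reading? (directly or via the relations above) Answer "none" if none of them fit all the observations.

none

Checking each candidate against the observations:
(A) mechanism M1 — signal on channel 1 match; flag F1 raised match; signal on channel 3 match; signal on channel 2 match; flag F2 raised match; indicator I2 active miss
(B) process P2 — does not account for signal on channel 1, flag F1 raised, signal on channel 3, flag F2 raised, indicator I2 active
(C) mechanism M8 — does not account for signal on channel 1, signal on channel 3, signal on channel 2, flag F2 raised
(D) process P1 — does not account for signal on channel 3, signal on channel 2, flag F2 raised
(E) mechanism M5 — does not account for signal on channel 3, signal on channel 2, indicator I2 active
No candidate is consistent with all observations.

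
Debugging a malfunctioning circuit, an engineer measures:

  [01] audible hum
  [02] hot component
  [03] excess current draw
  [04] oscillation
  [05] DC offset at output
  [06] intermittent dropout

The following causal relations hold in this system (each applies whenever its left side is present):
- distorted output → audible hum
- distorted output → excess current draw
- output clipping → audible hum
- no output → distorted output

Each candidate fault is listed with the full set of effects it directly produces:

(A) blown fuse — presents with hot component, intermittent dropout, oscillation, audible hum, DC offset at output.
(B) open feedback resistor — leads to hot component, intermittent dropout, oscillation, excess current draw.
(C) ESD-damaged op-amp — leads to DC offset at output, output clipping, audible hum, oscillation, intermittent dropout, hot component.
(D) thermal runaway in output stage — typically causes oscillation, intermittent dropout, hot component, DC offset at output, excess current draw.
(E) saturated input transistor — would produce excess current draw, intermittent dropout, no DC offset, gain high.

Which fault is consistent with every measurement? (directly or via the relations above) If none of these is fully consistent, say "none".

none

Checking each candidate against the observations:
(A) blown fuse — does not account for excess current draw
(B) open feedback resistor — audible hum -; hot component +; excess current draw +; oscillation +; DC offset at output -; intermittent dropout +
(C) ESD-damaged op-amp — does not account for excess current draw
(D) thermal runaway in output stage — does not account for audible hum
(E) saturated input transistor — audible hum -; hot component -; excess current draw +; oscillation -; DC offset at output -; intermittent dropout +
None of the listed candidates fits everything.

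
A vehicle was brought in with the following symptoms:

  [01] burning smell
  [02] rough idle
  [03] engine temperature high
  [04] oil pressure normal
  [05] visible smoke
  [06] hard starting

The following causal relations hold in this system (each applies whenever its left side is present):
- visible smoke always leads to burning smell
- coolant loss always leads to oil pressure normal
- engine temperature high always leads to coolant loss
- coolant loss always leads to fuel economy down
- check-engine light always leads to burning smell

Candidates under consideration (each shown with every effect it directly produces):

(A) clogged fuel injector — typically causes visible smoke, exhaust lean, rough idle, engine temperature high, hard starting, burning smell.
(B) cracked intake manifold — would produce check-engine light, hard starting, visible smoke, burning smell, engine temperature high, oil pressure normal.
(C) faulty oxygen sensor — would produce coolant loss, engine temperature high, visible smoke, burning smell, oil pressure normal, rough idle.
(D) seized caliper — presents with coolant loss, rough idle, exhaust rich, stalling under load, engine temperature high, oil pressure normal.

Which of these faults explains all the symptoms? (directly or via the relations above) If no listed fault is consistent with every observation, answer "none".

A

Checking each candidate against the observations:
(A) clogged fuel injector — accounts for every observation (oil pressure normal via engine temperature high → coolant loss → oil pressure normal)
(B) cracked intake manifold — burning smell yes; rough idle NO; engine temperature high yes; oil pressure normal yes; visible smoke yes; hard starting yes
(C) faulty oxygen sensor — does not account for hard starting
(D) seized caliper — burning smell NO; rough idle yes; engine temperature high yes; oil pressure normal yes; visible smoke NO; hard starting NO
(A) alone accounts for all the evidence.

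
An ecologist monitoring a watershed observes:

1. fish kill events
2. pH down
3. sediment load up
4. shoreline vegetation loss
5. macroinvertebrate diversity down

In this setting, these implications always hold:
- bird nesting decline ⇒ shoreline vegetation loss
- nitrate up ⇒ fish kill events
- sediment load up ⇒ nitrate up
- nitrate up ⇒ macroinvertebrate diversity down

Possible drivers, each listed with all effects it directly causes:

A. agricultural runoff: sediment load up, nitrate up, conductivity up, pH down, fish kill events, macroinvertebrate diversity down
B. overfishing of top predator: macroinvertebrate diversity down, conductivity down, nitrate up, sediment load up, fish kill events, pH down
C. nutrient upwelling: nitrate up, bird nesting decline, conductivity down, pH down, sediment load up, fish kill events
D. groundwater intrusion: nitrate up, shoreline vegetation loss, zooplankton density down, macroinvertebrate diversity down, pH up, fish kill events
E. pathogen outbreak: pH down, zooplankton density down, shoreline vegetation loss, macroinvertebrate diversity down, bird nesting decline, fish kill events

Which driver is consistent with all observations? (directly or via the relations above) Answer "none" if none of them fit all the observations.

Checking each candidate against the observations:
(A) agricultural runoff — fish kill events yes; pH down yes; sediment load up yes; shoreline vegetation loss NO; macroinvertebrate diversity down yes
(B) overfishing of top predator — fish kill events yes; pH down yes; sediment load up yes; shoreline vegetation loss NO; macroinvertebrate diversity down yes
(C) nutrient upwelling — fish kill events yes; pH down yes; sediment load up yes; shoreline vegetation loss yes (via bird nesting decline → shoreline vegetation loss); macroinvertebrate diversity down yes (via nitrate up → macroinvertebrate diversity down)
(D) groundwater intrusion — fails on pH down, sediment load up (predicts pH up, not pH down)
(E) pathogen outbreak — does not account for sediment load up
(C) alone accounts for all the evidence.

C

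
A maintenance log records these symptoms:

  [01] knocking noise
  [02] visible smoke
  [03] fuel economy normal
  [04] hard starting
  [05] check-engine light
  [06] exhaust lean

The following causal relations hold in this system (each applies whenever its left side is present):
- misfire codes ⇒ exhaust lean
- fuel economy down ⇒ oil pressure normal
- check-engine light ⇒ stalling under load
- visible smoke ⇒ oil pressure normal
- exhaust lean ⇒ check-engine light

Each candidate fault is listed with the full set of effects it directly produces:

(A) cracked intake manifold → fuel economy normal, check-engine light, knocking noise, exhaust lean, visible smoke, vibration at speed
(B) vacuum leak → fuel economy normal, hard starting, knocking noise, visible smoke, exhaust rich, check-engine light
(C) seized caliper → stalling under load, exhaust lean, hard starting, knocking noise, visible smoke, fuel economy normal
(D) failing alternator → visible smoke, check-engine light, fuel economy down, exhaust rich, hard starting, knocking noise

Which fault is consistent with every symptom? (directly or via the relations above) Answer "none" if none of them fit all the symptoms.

C

Testing each hypothesis:
(A) cracked intake manifold — knocking noise ✓; visible smoke ✓; fuel economy normal ✓; hard starting ✗; check-engine light ✓; exhaust lean ✓
(B) vacuum leak — knocking noise ✓; visible smoke ✓; fuel economy normal ✓; hard starting ✓; check-engine light ✓; exhaust lean ✗
(C) seized caliper — knocking noise ✓; visible smoke ✓; fuel economy normal ✓; hard starting ✓; check-engine light ✓ (by exhaust lean → check-engine light); exhaust lean ✓
(D) failing alternator — knocking noise ✓; visible smoke ✓; fuel economy normal ✗; hard starting ✓; check-engine light ✓; exhaust lean ✗
(C) is the only candidate with no mismatches.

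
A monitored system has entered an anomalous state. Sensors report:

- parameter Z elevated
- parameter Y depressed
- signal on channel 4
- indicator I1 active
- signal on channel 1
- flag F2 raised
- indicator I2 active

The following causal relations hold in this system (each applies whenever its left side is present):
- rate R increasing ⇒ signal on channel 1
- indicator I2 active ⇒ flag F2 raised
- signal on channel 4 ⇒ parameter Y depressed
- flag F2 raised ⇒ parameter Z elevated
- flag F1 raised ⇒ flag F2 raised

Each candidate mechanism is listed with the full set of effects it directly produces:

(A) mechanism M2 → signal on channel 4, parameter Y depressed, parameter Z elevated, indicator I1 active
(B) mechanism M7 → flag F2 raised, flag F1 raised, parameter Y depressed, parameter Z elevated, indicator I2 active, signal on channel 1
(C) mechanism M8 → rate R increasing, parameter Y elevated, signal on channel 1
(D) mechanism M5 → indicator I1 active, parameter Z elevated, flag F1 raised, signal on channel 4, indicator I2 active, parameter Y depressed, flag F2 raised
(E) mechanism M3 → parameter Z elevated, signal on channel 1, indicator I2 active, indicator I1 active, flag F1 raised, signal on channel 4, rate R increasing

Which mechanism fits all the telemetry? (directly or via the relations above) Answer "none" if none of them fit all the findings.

E

For each candidate, compare predicted effects to what was observed:
(A) mechanism M2 — parameter Z elevated +; parameter Y depressed +; signal on channel 4 +; indicator I1 active +; signal on channel 1 -; flag F2 raised -; indicator I2 active -
(B) mechanism M7 — does not account for signal on channel 4, indicator I1 active
(C) mechanism M8 — fails on parameter Z elevated, parameter Y depressed, signal on channel 4, indicator I1 active, flag F2 raised, indicator I2 active (predicts parameter Y elevated, not parameter Y depressed)
(D) mechanism M5 — parameter Z elevated +; parameter Y depressed +; signal on channel 4 +; indicator I1 active +; signal on channel 1 -; flag F2 raised +; indicator I2 active +
(E) mechanism M3 — accounts for every observation (parameter Y depressed by signal on channel 4 → parameter Y depressed)
Only (E) is consistent with every observation.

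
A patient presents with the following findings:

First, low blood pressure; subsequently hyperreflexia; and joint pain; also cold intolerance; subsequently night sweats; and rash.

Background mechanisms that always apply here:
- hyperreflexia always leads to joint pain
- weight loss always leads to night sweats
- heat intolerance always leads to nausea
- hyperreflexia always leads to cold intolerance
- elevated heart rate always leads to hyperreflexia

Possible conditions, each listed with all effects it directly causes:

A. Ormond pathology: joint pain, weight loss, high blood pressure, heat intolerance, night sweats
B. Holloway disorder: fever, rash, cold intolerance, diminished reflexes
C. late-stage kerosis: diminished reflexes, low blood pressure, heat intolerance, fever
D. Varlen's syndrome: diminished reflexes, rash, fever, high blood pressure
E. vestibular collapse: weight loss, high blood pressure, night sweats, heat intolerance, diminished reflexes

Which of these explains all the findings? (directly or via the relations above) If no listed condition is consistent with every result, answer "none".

none

Testing each hypothesis:
(A) Ormond pathology — fails on low blood pressure, hyperreflexia, cold intolerance, rash (predicts high blood pressure, not low blood pressure; predicts heat intolerance, not cold intolerance)
(B) Holloway disorder — fails on low blood pressure, hyperreflexia, joint pain, night sweats (predicts diminished reflexes, not hyperreflexia)
(C) late-stage kerosis — fails on hyperreflexia, joint pain, cold intolerance, night sweats, rash (predicts diminished reflexes, not hyperreflexia; predicts heat intolerance, not cold intolerance)
(D) Varlen's syndrome — low blood pressure -; hyperreflexia -; joint pain -; cold intolerance -; night sweats -; rash +
(E) vestibular collapse — fails on low blood pressure, hyperreflexia, joint pain, cold intolerance, rash (predicts high blood pressure, not low blood pressure; predicts diminished reflexes, not hyperreflexia; predicts heat intolerance, not cold intolerance)
No candidate is consistent with all observations.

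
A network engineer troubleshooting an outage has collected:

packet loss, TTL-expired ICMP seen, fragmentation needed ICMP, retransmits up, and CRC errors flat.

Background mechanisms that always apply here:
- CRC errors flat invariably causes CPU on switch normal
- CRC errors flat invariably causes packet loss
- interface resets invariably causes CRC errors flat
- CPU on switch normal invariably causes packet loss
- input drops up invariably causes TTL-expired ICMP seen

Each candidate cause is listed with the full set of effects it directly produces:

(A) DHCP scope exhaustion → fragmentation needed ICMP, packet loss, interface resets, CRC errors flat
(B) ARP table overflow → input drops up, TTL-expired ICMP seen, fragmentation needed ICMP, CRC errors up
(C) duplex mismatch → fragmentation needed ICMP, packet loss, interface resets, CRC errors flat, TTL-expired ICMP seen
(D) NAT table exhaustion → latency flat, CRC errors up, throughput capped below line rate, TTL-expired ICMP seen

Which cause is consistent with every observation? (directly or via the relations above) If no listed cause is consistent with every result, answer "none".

none

Per-candidate check:
(A) DHCP scope exhaustion — packet loss ✓; TTL-expired ICMP seen ✗; fragmentation needed ICMP ✓; retransmits up ✗; CRC errors flat ✓
(B) ARP table overflow — packet loss ✗; TTL-expired ICMP seen ✓; fragmentation needed ICMP ✓; retransmits up ✗; CRC errors flat ✗
(C) duplex mismatch — does not account for retransmits up
(D) NAT table exhaustion — packet loss ✗; TTL-expired ICMP seen ✓; fragmentation needed ICMP ✗; retransmits up ✗; CRC errors flat ✗
None of the listed candidates fits everything.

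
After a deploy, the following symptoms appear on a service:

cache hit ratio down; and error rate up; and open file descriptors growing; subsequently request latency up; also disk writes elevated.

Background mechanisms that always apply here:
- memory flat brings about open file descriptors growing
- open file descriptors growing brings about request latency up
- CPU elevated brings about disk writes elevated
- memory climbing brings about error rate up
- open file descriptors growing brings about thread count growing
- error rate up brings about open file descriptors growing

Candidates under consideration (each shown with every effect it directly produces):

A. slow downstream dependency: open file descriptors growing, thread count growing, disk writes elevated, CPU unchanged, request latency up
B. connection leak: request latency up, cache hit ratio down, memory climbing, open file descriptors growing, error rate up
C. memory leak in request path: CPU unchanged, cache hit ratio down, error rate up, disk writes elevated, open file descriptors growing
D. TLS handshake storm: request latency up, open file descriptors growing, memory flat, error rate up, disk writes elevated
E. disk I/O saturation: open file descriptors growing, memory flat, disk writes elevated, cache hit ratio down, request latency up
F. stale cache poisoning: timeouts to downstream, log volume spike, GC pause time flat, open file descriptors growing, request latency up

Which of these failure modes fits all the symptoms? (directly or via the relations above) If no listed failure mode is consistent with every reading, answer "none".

Per-candidate check:
(A) slow downstream dependency — cache hit ratio down ✗; error rate up ✗; open file descriptors growing ✓; request latency up ✓; disk writes elevated ✓
(B) connection leak — does not account for disk writes elevated
(C) memory leak in request path — cache hit ratio down ✓; error rate up ✓; open file descriptors growing ✓; request latency up ✓ (via open file descriptors growing → request latency up); disk writes elevated ✓
(D) TLS handshake storm — cache hit ratio down ✗; error rate up ✓; open file descriptors growing ✓; request latency up ✓; disk writes elevated ✓
(E) disk I/O saturation — cache hit ratio down ✓; error rate up ✗; open file descriptors growing ✓; request latency up ✓; disk writes elevated ✓
(F) stale cache poisoning — cache hit ratio down ✗; error rate up ✗; open file descriptors growing ✓; request latency up ✓; disk writes elevated ✗
(C) is the only candidate with no mismatches.

C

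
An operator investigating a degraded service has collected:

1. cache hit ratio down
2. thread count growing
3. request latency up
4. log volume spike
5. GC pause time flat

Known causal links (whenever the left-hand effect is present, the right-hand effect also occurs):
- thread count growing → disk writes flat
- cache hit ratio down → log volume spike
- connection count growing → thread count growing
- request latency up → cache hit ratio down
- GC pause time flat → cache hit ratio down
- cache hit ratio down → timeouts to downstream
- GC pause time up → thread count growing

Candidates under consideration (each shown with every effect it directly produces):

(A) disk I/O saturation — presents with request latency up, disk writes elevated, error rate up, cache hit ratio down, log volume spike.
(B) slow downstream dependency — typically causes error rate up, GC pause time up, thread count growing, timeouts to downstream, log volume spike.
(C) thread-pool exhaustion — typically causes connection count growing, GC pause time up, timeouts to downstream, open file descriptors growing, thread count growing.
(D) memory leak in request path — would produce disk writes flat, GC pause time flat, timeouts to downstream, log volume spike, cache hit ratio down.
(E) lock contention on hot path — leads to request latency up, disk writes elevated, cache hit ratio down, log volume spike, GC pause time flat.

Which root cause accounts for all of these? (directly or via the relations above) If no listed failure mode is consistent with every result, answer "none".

none

Testing each hypothesis:
(A) disk I/O saturation — cache hit ratio down ✓; thread count growing ✗; request latency up ✓; log volume spike ✓; GC pause time flat ✗
(B) slow downstream dependency — cache hit ratio down ✗; thread count growing ✓; request latency up ✗; log volume spike ✓; GC pause time flat ✗
(C) thread-pool exhaustion — cache hit ratio down ✗; thread count growing ✓; request latency up ✗; log volume spike ✗; GC pause time flat ✗
(D) memory leak in request path — does not account for thread count growing, request latency up
(E) lock contention on hot path — cache hit ratio down ✓; thread count growing ✗; request latency up ✓; log volume spike ✓; GC pause time flat ✓
Every candidate fails on at least one observation.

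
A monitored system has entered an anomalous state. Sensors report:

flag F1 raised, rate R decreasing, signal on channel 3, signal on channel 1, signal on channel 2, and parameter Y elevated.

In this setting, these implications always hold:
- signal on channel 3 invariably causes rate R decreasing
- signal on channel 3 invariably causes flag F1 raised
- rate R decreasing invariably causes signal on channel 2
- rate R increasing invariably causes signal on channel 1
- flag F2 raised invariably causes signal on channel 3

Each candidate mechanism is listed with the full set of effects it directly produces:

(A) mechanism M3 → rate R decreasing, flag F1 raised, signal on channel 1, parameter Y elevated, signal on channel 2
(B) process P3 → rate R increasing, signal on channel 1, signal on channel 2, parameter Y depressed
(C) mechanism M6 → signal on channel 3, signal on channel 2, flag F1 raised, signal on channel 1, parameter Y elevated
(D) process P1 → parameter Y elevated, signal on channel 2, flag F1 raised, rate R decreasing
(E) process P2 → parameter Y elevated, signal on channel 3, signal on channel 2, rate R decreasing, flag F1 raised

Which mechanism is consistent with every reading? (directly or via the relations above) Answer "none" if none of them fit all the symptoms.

Testing each hypothesis:
(A) mechanism M3 — does not account for signal on channel 3
(B) process P3 — fails on flag F1 raised, rate R decreasing, signal on channel 3, parameter Y elevated (predicts rate R increasing, not rate R decreasing; predicts parameter Y depressed, not parameter Y elevated)
(C) mechanism M6 — accounts for every observation (rate R decreasing by signal on channel 3 → rate R decreasing)
(D) process P1 — flag F1 raised ✓; rate R decreasing ✓; signal on channel 3 ✗; signal on channel 1 ✗; signal on channel 2 ✓; parameter Y elevated ✓
(E) process P2 — flag F1 raised ✓; rate R decreasing ✓; signal on channel 3 ✓; signal on channel 1 ✗; signal on channel 2 ✓; parameter Y elevated ✓
Only (C) is consistent with every observation.

C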